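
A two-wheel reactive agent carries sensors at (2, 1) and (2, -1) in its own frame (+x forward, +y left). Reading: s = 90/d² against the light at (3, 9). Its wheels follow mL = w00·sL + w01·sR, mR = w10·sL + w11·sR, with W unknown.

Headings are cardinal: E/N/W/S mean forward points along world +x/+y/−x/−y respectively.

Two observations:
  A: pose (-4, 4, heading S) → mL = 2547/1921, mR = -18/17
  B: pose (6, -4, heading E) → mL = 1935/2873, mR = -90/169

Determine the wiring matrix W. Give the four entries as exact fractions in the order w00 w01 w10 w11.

obs A: pose=(-4,4,S) → sL=18/17, sR=90/113, mL=2547/1921, mR=-18/17
obs B: pose=(6,-4,E) → sL=90/169, sR=90/221, mL=1935/2873, mR=-90/169
sensor matrix S = [[18/17, 90/113], [90/169, 90/221]]; det S = 38880/5519033
solve [mL_A; mL_B] = S·[w00; w01] and [mR_A; mR_B] = S·[w10; w11]:
  w00 = 1/2, w01 = 1, w10 = -1, w11 = 0

1/2 1 -1 0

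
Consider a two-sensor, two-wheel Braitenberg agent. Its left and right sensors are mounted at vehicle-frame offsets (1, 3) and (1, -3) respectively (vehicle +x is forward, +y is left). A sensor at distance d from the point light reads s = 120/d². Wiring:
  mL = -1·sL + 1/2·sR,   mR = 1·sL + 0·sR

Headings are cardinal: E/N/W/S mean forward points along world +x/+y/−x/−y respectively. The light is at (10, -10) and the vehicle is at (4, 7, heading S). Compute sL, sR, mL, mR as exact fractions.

left sensor world pos  = (7, 6); dL² = 265
right sensor world pos = (1, 6); dR² = 337
sL = 120/265 = 24/53
sR = 120/337 = 120/337
mL = -1·sL + 1/2·sR = -4908/17861
mR = 1·sL + 0·sR = 24/53

24/53 120/337 -4908/17861 24/53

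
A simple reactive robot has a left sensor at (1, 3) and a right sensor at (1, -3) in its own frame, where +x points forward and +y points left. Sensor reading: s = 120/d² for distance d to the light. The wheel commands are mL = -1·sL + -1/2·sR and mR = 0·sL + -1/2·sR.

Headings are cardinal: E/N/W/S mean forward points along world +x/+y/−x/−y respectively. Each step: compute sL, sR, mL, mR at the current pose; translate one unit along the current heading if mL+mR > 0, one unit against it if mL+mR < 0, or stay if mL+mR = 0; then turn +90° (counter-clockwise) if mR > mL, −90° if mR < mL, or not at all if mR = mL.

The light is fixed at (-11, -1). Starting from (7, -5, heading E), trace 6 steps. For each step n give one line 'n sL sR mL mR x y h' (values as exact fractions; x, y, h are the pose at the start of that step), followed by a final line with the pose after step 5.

0 60/181 12/41 -3546/7421 -6/41 7 -5 E
1 24/41 120/409 -12276/16769 -60/409 6 -5 N
2 3/8 6/13 -63/104 -3/13 6 -6 W
3 40/159 40/87 -740/1537 -20/87 7 -6 S
4 60/181 12/41 -3546/7421 -6/41 7 -5 E
5 24/41 120/409 -12276/16769 -60/409 6 -5 N
final 6 -6 W

n=0: pose=(7,-5,E); sL=60/181, sR=12/41; mL=-3546/7421, mR=-6/41; mL+mR=-4632/7421 → advance -1; mR−mL=60/181 → turn +1·90°
n=1: pose=(6,-5,N); sL=24/41, sR=120/409; mL=-12276/16769, mR=-60/409; mL+mR=-14736/16769 → advance -1; mR−mL=24/41 → turn +1·90°
n=2: pose=(6,-6,W); sL=3/8, sR=6/13; mL=-63/104, mR=-3/13; mL+mR=-87/104 → advance -1; mR−mL=3/8 → turn +1·90°
n=3: pose=(7,-6,S); sL=40/159, sR=40/87; mL=-740/1537, mR=-20/87; mL+mR=-3280/4611 → advance -1; mR−mL=40/159 → turn +1·90°
n=4: pose=(7,-5,E); sL=60/181, sR=12/41; mL=-3546/7421, mR=-6/41; mL+mR=-4632/7421 → advance -1; mR−mL=60/181 → turn +1·90°
n=5: pose=(6,-5,N); sL=24/41, sR=120/409; mL=-12276/16769, mR=-60/409; mL+mR=-14736/16769 → advance -1; mR−mL=24/41 → turn +1·90°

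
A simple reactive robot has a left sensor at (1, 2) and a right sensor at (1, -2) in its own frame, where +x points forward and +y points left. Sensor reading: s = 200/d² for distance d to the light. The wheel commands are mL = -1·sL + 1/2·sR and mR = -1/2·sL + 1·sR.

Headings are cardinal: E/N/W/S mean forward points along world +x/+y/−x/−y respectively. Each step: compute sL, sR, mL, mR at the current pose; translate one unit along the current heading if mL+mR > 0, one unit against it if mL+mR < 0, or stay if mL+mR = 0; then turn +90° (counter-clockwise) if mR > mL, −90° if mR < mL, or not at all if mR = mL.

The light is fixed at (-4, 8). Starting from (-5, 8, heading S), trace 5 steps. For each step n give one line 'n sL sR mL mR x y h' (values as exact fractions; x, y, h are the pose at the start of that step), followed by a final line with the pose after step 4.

n=0: pose=(-5,8,S); sL=100, sR=20; mL=-90, mR=-30; mL+mR=-120 → advance -1; mR−mL=60 → turn +1·90°
n=1: pose=(-5,9,E); sL=200/9, sR=200; mL=700/9, mR=1700/9; mL+mR=800/3 → advance +1; mR−mL=1000/9 → turn +1·90°
n=2: pose=(-4,9,N); sL=25, sR=25; mL=-25/2, mR=25/2; mL+mR=0 → advance +0; mR−mL=25 → turn +1·90°
n=3: pose=(-4,9,W); sL=100, sR=20; mL=-90, mR=-30; mL+mR=-120 → advance -1; mR−mL=60 → turn +1·90°
n=4: pose=(-3,9,S); sL=200/9, sR=200; mL=700/9, mR=1700/9; mL+mR=800/3 → advance +1; mR−mL=1000/9 → turn +1·90°

0 100 20 -90 -30 -5 8 S
1 200/9 200 700/9 1700/9 -5 9 E
2 25 25 -25/2 25/2 -4 9 N
3 100 20 -90 -30 -4 9 W
4 200/9 200 700/9 1700/9 -3 9 S
final -3 8 E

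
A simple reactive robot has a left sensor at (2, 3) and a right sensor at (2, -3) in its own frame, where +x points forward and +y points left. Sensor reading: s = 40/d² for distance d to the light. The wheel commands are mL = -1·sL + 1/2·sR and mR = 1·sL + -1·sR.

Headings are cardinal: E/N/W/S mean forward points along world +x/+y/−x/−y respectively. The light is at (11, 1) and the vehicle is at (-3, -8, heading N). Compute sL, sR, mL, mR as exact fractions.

20/169 4/17 -2/2873 -336/2873

left sensor world pos  = (-6, -6); dL² = 338
right sensor world pos = (0, -6); dR² = 170
sL = 40/338 = 20/169
sR = 40/170 = 4/17
mL = -1·sL + 1/2·sR = -2/2873
mR = 1·sL + -1·sR = -336/2873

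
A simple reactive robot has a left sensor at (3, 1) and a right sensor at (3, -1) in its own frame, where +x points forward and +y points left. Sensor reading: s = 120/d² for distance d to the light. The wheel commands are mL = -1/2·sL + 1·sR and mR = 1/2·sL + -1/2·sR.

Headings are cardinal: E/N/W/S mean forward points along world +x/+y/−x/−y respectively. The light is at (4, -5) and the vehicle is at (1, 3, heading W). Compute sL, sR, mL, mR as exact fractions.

24/17 40/39 212/663 128/663

left sensor world pos  = (-2, 2); dL² = 85
right sensor world pos = (-2, 4); dR² = 117
sL = 120/85 = 24/17
sR = 120/117 = 40/39
mL = -1/2·sL + 1·sR = 212/663
mR = 1/2·sL + -1/2·sR = 128/663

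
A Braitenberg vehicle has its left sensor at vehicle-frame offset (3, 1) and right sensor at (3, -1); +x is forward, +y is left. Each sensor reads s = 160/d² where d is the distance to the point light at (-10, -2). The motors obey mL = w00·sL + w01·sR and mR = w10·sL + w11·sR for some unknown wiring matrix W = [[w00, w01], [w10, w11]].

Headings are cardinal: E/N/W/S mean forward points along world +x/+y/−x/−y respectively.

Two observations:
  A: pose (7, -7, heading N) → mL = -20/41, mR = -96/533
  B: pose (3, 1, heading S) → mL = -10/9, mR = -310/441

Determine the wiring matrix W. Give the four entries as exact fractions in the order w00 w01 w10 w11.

0 -1 1/2 -1

obs A: pose=(7,-7,N) → sL=8/13, sR=20/41, mL=-20/41, mR=-96/533
obs B: pose=(3,1,S) → sL=40/49, sR=10/9, mL=-10/9, mR=-310/441
sensor matrix S = [[8/13, 20/41], [40/49, 10/9]]; det S = 67120/235053
solve [mL_A; mL_B] = S·[w00; w01] and [mR_A; mR_B] = S·[w10; w11]:
  w00 = 0, w01 = -1, w10 = 1/2, w11 = -1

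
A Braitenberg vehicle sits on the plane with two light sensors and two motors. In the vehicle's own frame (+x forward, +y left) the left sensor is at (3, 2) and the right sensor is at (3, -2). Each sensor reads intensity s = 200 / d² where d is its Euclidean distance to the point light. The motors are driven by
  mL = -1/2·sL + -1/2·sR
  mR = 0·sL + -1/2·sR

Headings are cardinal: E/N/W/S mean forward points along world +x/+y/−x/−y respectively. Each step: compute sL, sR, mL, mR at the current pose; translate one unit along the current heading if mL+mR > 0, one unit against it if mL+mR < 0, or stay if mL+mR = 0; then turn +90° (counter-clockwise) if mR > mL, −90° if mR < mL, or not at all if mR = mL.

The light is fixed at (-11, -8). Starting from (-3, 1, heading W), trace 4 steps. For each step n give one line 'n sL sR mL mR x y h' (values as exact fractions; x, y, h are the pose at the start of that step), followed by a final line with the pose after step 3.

0 100/37 100/73 -5500/2701 -50/73 -3 1 W
1 200/157 40/17 -4840/2669 -20/17 -2 1 S
2 25/36 25/26 -775/936 -25/52 -2 2 E
3 40/41 200/269 -9480/11029 -100/269 -3 2 N
final -3 1 W

n=0: pose=(-3,1,W); sL=100/37, sR=100/73; mL=-5500/2701, mR=-50/73; mL+mR=-7350/2701 → advance -1; mR−mL=50/37 → turn +1·90°
n=1: pose=(-2,1,S); sL=200/157, sR=40/17; mL=-4840/2669, mR=-20/17; mL+mR=-7980/2669 → advance -1; mR−mL=100/157 → turn +1·90°
n=2: pose=(-2,2,E); sL=25/36, sR=25/26; mL=-775/936, mR=-25/52; mL+mR=-1225/936 → advance -1; mR−mL=25/72 → turn +1·90°
n=3: pose=(-3,2,N); sL=40/41, sR=200/269; mL=-9480/11029, mR=-100/269; mL+mR=-13580/11029 → advance -1; mR−mL=20/41 → turn +1·90°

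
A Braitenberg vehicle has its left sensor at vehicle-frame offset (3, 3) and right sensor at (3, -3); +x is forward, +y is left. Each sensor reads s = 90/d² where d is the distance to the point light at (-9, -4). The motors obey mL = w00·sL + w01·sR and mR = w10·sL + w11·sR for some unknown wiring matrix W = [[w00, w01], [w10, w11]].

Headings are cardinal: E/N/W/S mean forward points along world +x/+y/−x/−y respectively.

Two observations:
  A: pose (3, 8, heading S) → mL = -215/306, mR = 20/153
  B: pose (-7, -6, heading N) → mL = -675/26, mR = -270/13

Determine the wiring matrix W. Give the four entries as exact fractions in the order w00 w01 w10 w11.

-1/2 -1 -1/2 1/2

obs A: pose=(3,8,S) → sL=5/17, sR=5/9, mL=-215/306, mR=20/153
obs B: pose=(-7,-6,N) → sL=45, sR=45/13, mL=-675/26, mR=-270/13
sensor matrix S = [[5/17, 5/9], [45, 45/13]]; det S = -5300/221
solve [mL_A; mL_B] = S·[w00; w01] and [mR_A; mR_B] = S·[w10; w11]:
  w00 = -1/2, w01 = -1, w10 = -1/2, w11 = 1/2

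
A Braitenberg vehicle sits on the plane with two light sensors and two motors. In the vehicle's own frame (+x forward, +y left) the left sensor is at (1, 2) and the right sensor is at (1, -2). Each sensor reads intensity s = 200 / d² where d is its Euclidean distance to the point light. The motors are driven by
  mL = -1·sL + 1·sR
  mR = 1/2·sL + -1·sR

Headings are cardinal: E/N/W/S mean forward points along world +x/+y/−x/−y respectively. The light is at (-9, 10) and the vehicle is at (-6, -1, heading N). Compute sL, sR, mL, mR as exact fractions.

200/101 8/5 -192/505 -308/505

left sensor world pos  = (-8, 0); dL² = 101
right sensor world pos = (-4, 0); dR² = 125
sL = 200/101 = 200/101
sR = 200/125 = 8/5
mL = -1·sL + 1·sR = -192/505
mR = 1/2·sL + -1·sR = -308/505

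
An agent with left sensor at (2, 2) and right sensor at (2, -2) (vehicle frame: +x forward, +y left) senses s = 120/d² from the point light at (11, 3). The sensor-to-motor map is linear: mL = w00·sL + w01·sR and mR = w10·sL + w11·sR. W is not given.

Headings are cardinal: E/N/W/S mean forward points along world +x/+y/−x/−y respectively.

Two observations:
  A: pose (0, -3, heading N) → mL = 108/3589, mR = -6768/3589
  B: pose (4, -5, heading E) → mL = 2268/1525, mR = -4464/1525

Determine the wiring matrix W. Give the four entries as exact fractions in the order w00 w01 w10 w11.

obs A: pose=(0,-3,N) → sL=24/37, sR=120/97, mL=108/3589, mR=-6768/3589
obs B: pose=(4,-5,E) → sL=120/61, sR=24/25, mL=2268/1525, mR=-4464/1525
sensor matrix S = [[24/37, 120/97], [120/61, 24/25]]; det S = -9911808/5473225
solve [mL_A; mL_B] = S·[w00; w01] and [mR_A; mR_B] = S·[w10; w11]:
  w00 = 1, w01 = -1/2, w10 = -1, w11 = -1

1 -1/2 -1 -1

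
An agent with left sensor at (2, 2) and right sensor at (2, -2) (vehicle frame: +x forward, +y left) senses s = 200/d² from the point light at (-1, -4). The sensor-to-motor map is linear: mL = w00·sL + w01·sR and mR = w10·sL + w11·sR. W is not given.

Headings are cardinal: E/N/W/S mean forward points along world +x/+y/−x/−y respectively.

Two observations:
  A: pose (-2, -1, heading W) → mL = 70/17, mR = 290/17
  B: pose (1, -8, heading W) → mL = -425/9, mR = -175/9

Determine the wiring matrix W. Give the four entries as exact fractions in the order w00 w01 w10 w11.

1/2 -1 1 -1/2

obs A: pose=(-2,-1,W) → sL=20, sR=100/17, mL=70/17, mR=290/17
obs B: pose=(1,-8,W) → sL=50/9, sR=50, mL=-425/9, mR=-175/9
sensor matrix S = [[20, 100/17], [50/9, 50]]; det S = 148000/153
solve [mL_A; mL_B] = S·[w00; w01] and [mR_A; mR_B] = S·[w10; w11]:
  w00 = 1/2, w01 = -1, w10 = 1, w11 = -1/2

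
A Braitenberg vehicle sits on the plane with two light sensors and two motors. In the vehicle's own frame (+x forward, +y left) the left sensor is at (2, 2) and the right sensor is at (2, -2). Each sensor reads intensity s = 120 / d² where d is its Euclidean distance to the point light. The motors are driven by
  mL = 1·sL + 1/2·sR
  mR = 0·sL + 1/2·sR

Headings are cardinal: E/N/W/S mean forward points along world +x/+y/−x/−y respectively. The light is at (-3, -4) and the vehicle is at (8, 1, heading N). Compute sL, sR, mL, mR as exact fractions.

left sensor world pos  = (6, 3); dL² = 130
right sensor world pos = (10, 3); dR² = 218
sL = 120/130 = 12/13
sR = 120/218 = 60/109
mL = 1·sL + 1/2·sR = 1698/1417
mR = 0·sL + 1/2·sR = 30/109

12/13 60/109 1698/1417 30/109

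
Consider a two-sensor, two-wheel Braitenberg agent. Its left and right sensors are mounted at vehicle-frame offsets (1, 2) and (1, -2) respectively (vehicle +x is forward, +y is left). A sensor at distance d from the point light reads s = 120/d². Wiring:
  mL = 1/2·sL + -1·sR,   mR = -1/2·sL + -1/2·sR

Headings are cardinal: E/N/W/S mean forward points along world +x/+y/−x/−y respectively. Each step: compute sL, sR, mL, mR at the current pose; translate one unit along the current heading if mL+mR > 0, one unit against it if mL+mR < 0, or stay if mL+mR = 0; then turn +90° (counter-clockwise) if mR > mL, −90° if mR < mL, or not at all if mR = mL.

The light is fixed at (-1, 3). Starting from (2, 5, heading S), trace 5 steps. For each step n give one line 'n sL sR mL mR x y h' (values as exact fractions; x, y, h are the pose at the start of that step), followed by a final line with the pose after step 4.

0 60/13 60 -750/13 -420/13 2 5 S
1 120/41 120/17 -3900/697 -3480/697 2 6 E
2 15/2 15/4 0 -45/8 1 6 N
3 24/5 40/3 -164/15 -136/15 1 5 E
4 12 20/3 -2/3 -28/3 0 5 N
final 0 4 E

n=0: pose=(2,5,S); sL=60/13, sR=60; mL=-750/13, mR=-420/13; mL+mR=-90 → advance -1; mR−mL=330/13 → turn +1·90°
n=1: pose=(2,6,E); sL=120/41, sR=120/17; mL=-3900/697, mR=-3480/697; mL+mR=-180/17 → advance -1; mR−mL=420/697 → turn +1·90°
n=2: pose=(1,6,N); sL=15/2, sR=15/4; mL=0, mR=-45/8; mL+mR=-45/8 → advance -1; mR−mL=-45/8 → turn -1·90°
n=3: pose=(1,5,E); sL=24/5, sR=40/3; mL=-164/15, mR=-136/15; mL+mR=-20 → advance -1; mR−mL=28/15 → turn +1·90°
n=4: pose=(0,5,N); sL=12, sR=20/3; mL=-2/3, mR=-28/3; mL+mR=-10 → advance -1; mR−mL=-26/3 → turn -1·90°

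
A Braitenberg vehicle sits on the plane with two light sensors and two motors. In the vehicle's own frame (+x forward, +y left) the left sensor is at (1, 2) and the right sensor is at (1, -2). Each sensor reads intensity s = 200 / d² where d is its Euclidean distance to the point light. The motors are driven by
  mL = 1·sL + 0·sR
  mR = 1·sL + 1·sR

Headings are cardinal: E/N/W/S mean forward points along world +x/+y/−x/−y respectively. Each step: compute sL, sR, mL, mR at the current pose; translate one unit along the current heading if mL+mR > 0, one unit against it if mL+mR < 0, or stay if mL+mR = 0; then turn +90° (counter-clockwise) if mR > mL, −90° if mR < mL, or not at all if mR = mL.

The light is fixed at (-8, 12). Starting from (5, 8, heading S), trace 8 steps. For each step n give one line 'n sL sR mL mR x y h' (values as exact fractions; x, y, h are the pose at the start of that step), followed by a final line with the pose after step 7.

0 4/5 100/73 4/5 792/365 5 8 S
1 40/41 40/49 40/41 3600/2009 5 7 E
2 5/4 25/34 5/4 135/68 6 7 N
3 40/41 200/173 40/41 15120/7093 6 8 W
4 4/5 100/73 4/5 792/365 5 8 S
5 40/41 40/49 40/41 3600/2009 5 7 E
6 5/4 25/34 5/4 135/68 6 7 N
7 40/41 200/173 40/41 15120/7093 6 8 W
final 5 8 S

n=0: pose=(5,8,S); sL=4/5, sR=100/73; mL=4/5, mR=792/365; mL+mR=1084/365 → advance +1; mR−mL=100/73 → turn +1·90°
n=1: pose=(5,7,E); sL=40/41, sR=40/49; mL=40/41, mR=3600/2009; mL+mR=5560/2009 → advance +1; mR−mL=40/49 → turn +1·90°
n=2: pose=(6,7,N); sL=5/4, sR=25/34; mL=5/4, mR=135/68; mL+mR=55/17 → advance +1; mR−mL=25/34 → turn +1·90°
n=3: pose=(6,8,W); sL=40/41, sR=200/173; mL=40/41, mR=15120/7093; mL+mR=22040/7093 → advance +1; mR−mL=200/173 → turn +1·90°
n=4: pose=(5,8,S); sL=4/5, sR=100/73; mL=4/5, mR=792/365; mL+mR=1084/365 → advance +1; mR−mL=100/73 → turn +1·90°
n=5: pose=(5,7,E); sL=40/41, sR=40/49; mL=40/41, mR=3600/2009; mL+mR=5560/2009 → advance +1; mR−mL=40/49 → turn +1·90°
n=6: pose=(6,7,N); sL=5/4, sR=25/34; mL=5/4, mR=135/68; mL+mR=55/17 → advance +1; mR−mL=25/34 → turn +1·90°
n=7: pose=(6,8,W); sL=40/41, sR=200/173; mL=40/41, mR=15120/7093; mL+mR=22040/7093 → advance +1; mR−mL=200/173 → turn +1·90°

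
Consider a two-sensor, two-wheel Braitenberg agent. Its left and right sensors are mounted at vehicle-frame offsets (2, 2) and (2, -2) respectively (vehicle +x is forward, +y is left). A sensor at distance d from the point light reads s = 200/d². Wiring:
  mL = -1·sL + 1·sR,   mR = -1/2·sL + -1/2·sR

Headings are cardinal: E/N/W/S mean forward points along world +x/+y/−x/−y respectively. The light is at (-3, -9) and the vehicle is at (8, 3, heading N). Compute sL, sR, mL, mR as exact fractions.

left sensor world pos  = (6, 5); dL² = 277
right sensor world pos = (10, 5); dR² = 365
sL = 200/277 = 200/277
sR = 200/365 = 40/73
mL = -1·sL + 1·sR = -3520/20221
mR = -1/2·sL + -1/2·sR = -12840/20221

200/277 40/73 -3520/20221 -12840/20221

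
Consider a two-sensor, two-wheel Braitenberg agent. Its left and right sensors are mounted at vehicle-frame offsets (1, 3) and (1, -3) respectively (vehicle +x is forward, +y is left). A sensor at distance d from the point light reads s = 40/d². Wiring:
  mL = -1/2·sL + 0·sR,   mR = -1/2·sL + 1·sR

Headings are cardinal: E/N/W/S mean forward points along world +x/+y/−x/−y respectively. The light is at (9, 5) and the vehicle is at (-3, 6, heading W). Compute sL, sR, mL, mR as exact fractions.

40/173 8/37 -20/173 644/6401

left sensor world pos  = (-4, 3); dL² = 173
right sensor world pos = (-4, 9); dR² = 185
sL = 40/173 = 40/173
sR = 40/185 = 8/37
mL = -1/2·sL + 0·sR = -20/173
mR = -1/2·sL + 1·sR = 644/6401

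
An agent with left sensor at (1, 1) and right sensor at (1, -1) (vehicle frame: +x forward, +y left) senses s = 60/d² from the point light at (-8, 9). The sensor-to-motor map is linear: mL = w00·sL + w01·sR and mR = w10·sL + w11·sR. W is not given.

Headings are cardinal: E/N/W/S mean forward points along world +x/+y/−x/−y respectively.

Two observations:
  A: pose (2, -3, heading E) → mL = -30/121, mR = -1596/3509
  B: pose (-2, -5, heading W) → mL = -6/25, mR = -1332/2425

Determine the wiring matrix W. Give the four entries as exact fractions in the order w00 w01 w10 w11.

-1 0 -1 -1

obs A: pose=(2,-3,E) → sL=30/121, sR=6/29, mL=-30/121, mR=-1596/3509
obs B: pose=(-2,-5,W) → sL=6/25, sR=30/97, mL=-6/25, mR=-1332/2425
sensor matrix S = [[30/121, 6/29], [6/25, 30/97]]; det S = 229968/8509325
solve [mL_A; mL_B] = S·[w00; w01] and [mR_A; mR_B] = S·[w10; w11]:
  w00 = -1, w01 = 0, w10 = -1, w11 = -1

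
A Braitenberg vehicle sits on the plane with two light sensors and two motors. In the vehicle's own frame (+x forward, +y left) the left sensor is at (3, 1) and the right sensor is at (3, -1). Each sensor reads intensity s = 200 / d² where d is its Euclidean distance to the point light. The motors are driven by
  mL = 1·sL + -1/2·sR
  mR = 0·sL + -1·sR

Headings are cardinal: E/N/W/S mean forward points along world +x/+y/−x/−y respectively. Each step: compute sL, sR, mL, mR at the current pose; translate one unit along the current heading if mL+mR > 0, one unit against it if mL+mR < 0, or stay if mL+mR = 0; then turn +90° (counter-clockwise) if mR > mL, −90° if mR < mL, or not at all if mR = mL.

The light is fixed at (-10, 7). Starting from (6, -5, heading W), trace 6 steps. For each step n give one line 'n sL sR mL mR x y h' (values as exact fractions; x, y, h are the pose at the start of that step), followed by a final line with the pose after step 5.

0 100/169 20/29 1210/4901 -20/29 6 -5 W
1 200/337 40/81 9460/27297 -40/81 7 -5 N
2 25/68 50/149 2025/10132 -50/149 7 -6 E
3 40/109 200/481 8340/52429 -200/481 6 -6 S
4 100/169 20/29 1210/4901 -20/29 6 -5 W
5 200/337 40/81 9460/27297 -40/81 7 -5 N
final 7 -6 E

n=0: pose=(6,-5,W); sL=100/169, sR=20/29; mL=1210/4901, mR=-20/29; mL+mR=-2170/4901 → advance -1; mR−mL=-4590/4901 → turn -1·90°
n=1: pose=(7,-5,N); sL=200/337, sR=40/81; mL=9460/27297, mR=-40/81; mL+mR=-1340/9099 → advance -1; mR−mL=-22940/27297 → turn -1·90°
n=2: pose=(7,-6,E); sL=25/68, sR=50/149; mL=2025/10132, mR=-50/149; mL+mR=-1375/10132 → advance -1; mR−mL=-5425/10132 → turn -1·90°
n=3: pose=(6,-6,S); sL=40/109, sR=200/481; mL=8340/52429, mR=-200/481; mL+mR=-13460/52429 → advance -1; mR−mL=-30140/52429 → turn -1·90°
n=4: pose=(6,-5,W); sL=100/169, sR=20/29; mL=1210/4901, mR=-20/29; mL+mR=-2170/4901 → advance -1; mR−mL=-4590/4901 → turn -1·90°
n=5: pose=(7,-5,N); sL=200/337, sR=40/81; mL=9460/27297, mR=-40/81; mL+mR=-1340/9099 → advance -1; mR−mL=-22940/27297 → turn -1·90°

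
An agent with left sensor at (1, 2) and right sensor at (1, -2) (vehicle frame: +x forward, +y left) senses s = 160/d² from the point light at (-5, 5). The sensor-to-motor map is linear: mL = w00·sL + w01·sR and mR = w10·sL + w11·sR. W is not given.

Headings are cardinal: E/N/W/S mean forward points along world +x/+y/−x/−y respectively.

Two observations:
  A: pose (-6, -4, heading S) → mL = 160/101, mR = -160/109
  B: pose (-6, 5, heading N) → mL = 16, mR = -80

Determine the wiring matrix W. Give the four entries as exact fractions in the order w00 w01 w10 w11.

obs A: pose=(-6,-4,S) → sL=160/101, sR=160/109, mL=160/101, mR=-160/109
obs B: pose=(-6,5,N) → sL=16, sR=80, mL=16, mR=-80
sensor matrix S = [[160/101, 160/109], [16, 80]]; det S = 1136640/11009
solve [mL_A; mL_B] = S·[w00; w01] and [mR_A; mR_B] = S·[w10; w11]:
  w00 = 1, w01 = 0, w10 = 0, w11 = -1

1 0 0 -1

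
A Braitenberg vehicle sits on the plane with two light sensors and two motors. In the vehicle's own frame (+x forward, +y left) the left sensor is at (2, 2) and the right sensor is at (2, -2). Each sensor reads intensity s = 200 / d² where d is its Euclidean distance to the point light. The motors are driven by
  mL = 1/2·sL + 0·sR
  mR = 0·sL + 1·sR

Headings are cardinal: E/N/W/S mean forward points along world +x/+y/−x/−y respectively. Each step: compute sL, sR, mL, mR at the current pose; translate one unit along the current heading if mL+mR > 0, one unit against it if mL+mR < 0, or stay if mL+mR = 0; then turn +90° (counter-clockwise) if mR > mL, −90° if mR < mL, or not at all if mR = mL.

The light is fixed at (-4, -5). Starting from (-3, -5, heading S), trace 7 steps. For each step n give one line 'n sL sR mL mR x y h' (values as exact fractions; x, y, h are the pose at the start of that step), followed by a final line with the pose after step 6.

n=0: pose=(-3,-5,S); sL=200/13, sR=40; mL=100/13, mR=40; mL+mR=620/13 → advance +1; mR−mL=420/13 → turn +1·90°
n=1: pose=(-3,-6,E); sL=20, sR=100/9; mL=10, mR=100/9; mL+mR=190/9 → advance +1; mR−mL=10/9 → turn +1·90°
n=2: pose=(-2,-6,N); sL=200, sR=200/17; mL=100, mR=200/17; mL+mR=1900/17 → advance +1; mR−mL=-1500/17 → turn -1·90°
n=3: pose=(-2,-5,E); sL=10, sR=10; mL=5, mR=10; mL+mR=15 → advance +1; mR−mL=5 → turn +1·90°
n=4: pose=(-1,-5,N); sL=40, sR=200/29; mL=20, mR=200/29; mL+mR=780/29 → advance +1; mR−mL=-380/29 → turn -1·90°
n=5: pose=(-1,-4,E); sL=100/17, sR=100/13; mL=50/17, mR=100/13; mL+mR=2350/221 → advance +1; mR−mL=1050/221 → turn +1·90°
n=6: pose=(0,-4,N); sL=200/13, sR=40/9; mL=100/13, mR=40/9; mL+mR=1420/117 → advance +1; mR−mL=-380/117 → turn -1·90°

0 200/13 40 100/13 40 -3 -5 S
1 20 100/9 10 100/9 -3 -6 E
2 200 200/17 100 200/17 -2 -6 N
3 10 10 5 10 -2 -5 E
4 40 200/29 20 200/29 -1 -5 N
5 100/17 100/13 50/17 100/13 -1 -4 E
6 200/13 40/9 100/13 40/9 0 -4 N
final 0 -3 E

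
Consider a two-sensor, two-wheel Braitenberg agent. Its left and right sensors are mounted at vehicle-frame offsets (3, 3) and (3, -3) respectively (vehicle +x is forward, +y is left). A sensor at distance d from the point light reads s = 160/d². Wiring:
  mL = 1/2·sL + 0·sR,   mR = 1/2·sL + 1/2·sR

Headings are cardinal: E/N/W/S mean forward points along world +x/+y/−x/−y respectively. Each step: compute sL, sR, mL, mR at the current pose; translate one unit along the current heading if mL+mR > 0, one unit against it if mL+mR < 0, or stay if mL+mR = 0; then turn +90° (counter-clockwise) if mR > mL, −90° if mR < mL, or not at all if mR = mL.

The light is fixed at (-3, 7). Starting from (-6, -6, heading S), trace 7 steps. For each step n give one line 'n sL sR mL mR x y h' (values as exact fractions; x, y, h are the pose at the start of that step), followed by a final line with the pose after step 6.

0 5/8 40/73 5/16 685/1168 -6 -6 S
1 160/121 160/289 80/121 32800/34969 -6 -7 E
2 80/73 80/61 40/73 5360/4453 -5 -7 N
3 160/281 32/25 80/281 6496/7025 -5 -6 W
4 5/8 40/73 5/16 685/1168 -6 -6 S
5 160/121 160/289 80/121 32800/34969 -6 -7 E
6 80/73 80/61 40/73 5360/4453 -5 -7 N
final -5 -6 W

n=0: pose=(-6,-6,S); sL=5/8, sR=40/73; mL=5/16, mR=685/1168; mL+mR=525/584 → advance +1; mR−mL=20/73 → turn +1·90°
n=1: pose=(-6,-7,E); sL=160/121, sR=160/289; mL=80/121, mR=32800/34969; mL+mR=55920/34969 → advance +1; mR−mL=80/289 → turn +1·90°
n=2: pose=(-5,-7,N); sL=80/73, sR=80/61; mL=40/73, mR=5360/4453; mL+mR=7800/4453 → advance +1; mR−mL=40/61 → turn +1·90°
n=3: pose=(-5,-6,W); sL=160/281, sR=32/25; mL=80/281, mR=6496/7025; mL+mR=8496/7025 → advance +1; mR−mL=16/25 → turn +1·90°
n=4: pose=(-6,-6,S); sL=5/8, sR=40/73; mL=5/16, mR=685/1168; mL+mR=525/584 → advance +1; mR−mL=20/73 → turn +1·90°
n=5: pose=(-6,-7,E); sL=160/121, sR=160/289; mL=80/121, mR=32800/34969; mL+mR=55920/34969 → advance +1; mR−mL=80/289 → turn +1·90°
n=6: pose=(-5,-7,N); sL=80/73, sR=80/61; mL=40/73, mR=5360/4453; mL+mR=7800/4453 → advance +1; mR−mL=40/61 → turn +1·90°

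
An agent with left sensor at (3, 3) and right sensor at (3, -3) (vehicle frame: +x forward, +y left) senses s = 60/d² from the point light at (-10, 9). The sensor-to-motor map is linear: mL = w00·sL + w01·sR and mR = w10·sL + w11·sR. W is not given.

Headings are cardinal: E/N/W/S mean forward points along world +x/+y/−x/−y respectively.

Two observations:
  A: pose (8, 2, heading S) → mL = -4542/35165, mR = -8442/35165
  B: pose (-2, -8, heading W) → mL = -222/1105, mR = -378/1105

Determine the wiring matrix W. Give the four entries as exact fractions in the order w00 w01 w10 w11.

obs A: pose=(8,2,S) → sL=60/541, sR=12/65, mL=-4542/35165, mR=-8442/35165
obs B: pose=(-2,-8,W) → sL=12/85, sR=60/221, mL=-222/1105, mR=-378/1105
sensor matrix S = [[60/541, 12/65], [12/85, 60/221]]; det S = 12096/2989025
solve [mL_A; mL_B] = S·[w00; w01] and [mR_A; mR_B] = S·[w10; w11]:
  w00 = 1/2, w01 = -1, w10 = -1/2, w11 = -1

1/2 -1 -1/2 -1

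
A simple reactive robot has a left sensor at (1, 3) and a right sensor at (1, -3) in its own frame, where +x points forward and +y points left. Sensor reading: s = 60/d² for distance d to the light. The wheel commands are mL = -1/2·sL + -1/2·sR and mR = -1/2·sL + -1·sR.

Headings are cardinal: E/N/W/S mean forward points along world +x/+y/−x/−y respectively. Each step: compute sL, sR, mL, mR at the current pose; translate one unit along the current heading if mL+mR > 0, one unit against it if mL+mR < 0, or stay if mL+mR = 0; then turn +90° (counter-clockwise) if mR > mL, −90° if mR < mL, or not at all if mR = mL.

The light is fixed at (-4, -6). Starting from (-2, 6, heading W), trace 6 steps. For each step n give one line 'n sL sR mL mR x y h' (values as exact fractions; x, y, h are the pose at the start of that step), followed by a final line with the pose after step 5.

n=0: pose=(-2,6,W); sL=30/41, sR=30/113; mL=-2310/4633, mR=-2925/4633; mL+mR=-5235/4633 → advance -1; mR−mL=-15/113 → turn -1·90°
n=1: pose=(-1,6,N); sL=60/169, sR=12/41; mL=-2244/6929, mR=-3258/6929; mL+mR=-5502/6929 → advance -1; mR−mL=-6/41 → turn -1·90°
n=2: pose=(-1,5,E); sL=15/53, sR=3/4; mL=-219/424, mR=-189/212; mL+mR=-597/424 → advance -1; mR−mL=-3/8 → turn -1·90°
n=3: pose=(-2,5,S); sL=12/25, sR=60/101; mL=-1356/2525, mR=-2106/2525; mL+mR=-3462/2525 → advance -1; mR−mL=-30/101 → turn -1·90°
n=4: pose=(-2,6,W); sL=30/41, sR=30/113; mL=-2310/4633, mR=-2925/4633; mL+mR=-5235/4633 → advance -1; mR−mL=-15/113 → turn -1·90°
n=5: pose=(-1,6,N); sL=60/169, sR=12/41; mL=-2244/6929, mR=-3258/6929; mL+mR=-5502/6929 → advance -1; mR−mL=-6/41 → turn -1·90°

0 30/41 30/113 -2310/4633 -2925/4633 -2 6 W
1 60/169 12/41 -2244/6929 -3258/6929 -1 6 N
2 15/53 3/4 -219/424 -189/212 -1 5 E
3 12/25 60/101 -1356/2525 -2106/2525 -2 5 S
4 30/41 30/113 -2310/4633 -2925/4633 -2 6 W
5 60/169 12/41 -2244/6929 -3258/6929 -1 6 N
final -1 5 E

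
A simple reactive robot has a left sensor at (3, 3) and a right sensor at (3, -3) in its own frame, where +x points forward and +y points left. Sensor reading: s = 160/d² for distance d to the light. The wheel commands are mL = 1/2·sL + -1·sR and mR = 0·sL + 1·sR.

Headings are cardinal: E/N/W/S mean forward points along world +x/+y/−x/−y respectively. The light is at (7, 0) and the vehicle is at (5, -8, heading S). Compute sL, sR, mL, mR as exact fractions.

left sensor world pos  = (8, -11); dL² = 122
right sensor world pos = (2, -11); dR² = 146
sL = 160/122 = 80/61
sR = 160/146 = 80/73
mL = 1/2·sL + -1·sR = -1960/4453
mR = 0·sL + 1·sR = 80/73

80/61 80/73 -1960/4453 80/73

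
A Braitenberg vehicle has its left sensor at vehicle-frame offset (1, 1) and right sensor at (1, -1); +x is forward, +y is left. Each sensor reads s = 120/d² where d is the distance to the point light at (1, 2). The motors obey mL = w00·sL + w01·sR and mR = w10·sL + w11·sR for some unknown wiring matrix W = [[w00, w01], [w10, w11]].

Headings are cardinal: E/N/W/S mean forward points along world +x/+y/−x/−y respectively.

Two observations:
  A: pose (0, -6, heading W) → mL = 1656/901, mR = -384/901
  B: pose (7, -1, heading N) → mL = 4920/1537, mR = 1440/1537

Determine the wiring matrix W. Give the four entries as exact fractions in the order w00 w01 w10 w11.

1/2 1/2 1/2 -1/2

obs A: pose=(0,-6,W) → sL=24/17, sR=120/53, mL=1656/901, mR=-384/901
obs B: pose=(7,-1,N) → sL=120/29, sR=120/53, mL=4920/1537, mR=1440/1537
sensor matrix S = [[24/17, 120/53], [120/29, 120/53]]; det S = -161280/26129
solve [mL_A; mL_B] = S·[w00; w01] and [mR_A; mR_B] = S·[w10; w11]:
  w00 = 1/2, w01 = 1/2, w10 = 1/2, w11 = -1/2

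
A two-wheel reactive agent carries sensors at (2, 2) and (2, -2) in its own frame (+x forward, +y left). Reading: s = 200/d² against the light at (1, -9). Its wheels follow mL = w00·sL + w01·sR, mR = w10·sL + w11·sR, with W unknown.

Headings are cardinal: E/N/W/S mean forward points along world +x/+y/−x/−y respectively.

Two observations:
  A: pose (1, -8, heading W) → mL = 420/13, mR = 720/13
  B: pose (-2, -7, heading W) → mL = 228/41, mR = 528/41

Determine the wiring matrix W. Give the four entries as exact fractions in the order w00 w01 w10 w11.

obs A: pose=(1,-8,W) → sL=40, sR=200/13, mL=420/13, mR=720/13
obs B: pose=(-2,-7,W) → sL=8, sR=200/41, mL=228/41, mR=528/41
sensor matrix S = [[40, 200/13], [8, 200/41]]; det S = 38400/533
solve [mL_A; mL_B] = S·[w00; w01] and [mR_A; mR_B] = S·[w10; w11]:
  w00 = 1, w01 = -1/2, w10 = 1, w11 = 1

1 -1/2 1 1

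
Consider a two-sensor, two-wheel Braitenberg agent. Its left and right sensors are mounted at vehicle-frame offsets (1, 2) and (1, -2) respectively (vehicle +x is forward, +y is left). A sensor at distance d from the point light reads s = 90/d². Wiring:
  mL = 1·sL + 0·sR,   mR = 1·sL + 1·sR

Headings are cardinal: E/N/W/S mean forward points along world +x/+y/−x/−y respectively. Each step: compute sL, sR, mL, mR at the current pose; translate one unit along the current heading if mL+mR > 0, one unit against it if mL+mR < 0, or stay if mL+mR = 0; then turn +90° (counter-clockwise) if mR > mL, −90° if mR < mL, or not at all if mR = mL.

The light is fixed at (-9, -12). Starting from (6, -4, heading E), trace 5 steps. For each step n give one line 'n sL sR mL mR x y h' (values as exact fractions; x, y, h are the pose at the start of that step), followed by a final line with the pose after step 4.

n=0: pose=(6,-4,E); sL=45/178, sR=45/146; mL=45/178, mR=3645/6497; mL+mR=10575/12994 → advance +1; mR−mL=45/146 → turn +1·90°
n=1: pose=(7,-4,N); sL=90/277, sR=2/9; mL=90/277, mR=1364/2493; mL+mR=2174/2493 → advance +1; mR−mL=2/9 → turn +1·90°
n=2: pose=(7,-3,W); sL=45/137, sR=45/173; mL=45/137, mR=13950/23701; mL+mR=21735/23701 → advance +1; mR−mL=45/173 → turn +1·90°
n=3: pose=(6,-3,S); sL=90/353, sR=90/233; mL=90/353, mR=52740/82249; mL+mR=73710/82249 → advance +1; mR−mL=90/233 → turn +1·90°
n=4: pose=(6,-4,E); sL=45/178, sR=45/146; mL=45/178, mR=3645/6497; mL+mR=10575/12994 → advance +1; mR−mL=45/146 → turn +1·90°

0 45/178 45/146 45/178 3645/6497 6 -4 E
1 90/277 2/9 90/277 1364/2493 7 -4 N
2 45/137 45/173 45/137 13950/23701 7 -3 W
3 90/353 90/233 90/353 52740/82249 6 -3 S
4 45/178 45/146 45/178 3645/6497 6 -4 E
final 7 -4 N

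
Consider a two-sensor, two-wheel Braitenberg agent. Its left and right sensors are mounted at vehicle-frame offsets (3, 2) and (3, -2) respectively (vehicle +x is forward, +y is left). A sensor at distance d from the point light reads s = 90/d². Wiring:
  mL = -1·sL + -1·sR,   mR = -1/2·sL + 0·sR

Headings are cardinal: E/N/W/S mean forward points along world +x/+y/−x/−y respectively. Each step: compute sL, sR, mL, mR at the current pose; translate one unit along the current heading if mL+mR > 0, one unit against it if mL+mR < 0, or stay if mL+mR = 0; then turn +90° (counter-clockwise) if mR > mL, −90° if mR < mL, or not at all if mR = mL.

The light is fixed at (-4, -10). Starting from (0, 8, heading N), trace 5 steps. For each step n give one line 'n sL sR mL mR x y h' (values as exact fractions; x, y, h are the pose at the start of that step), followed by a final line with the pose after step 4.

0 18/89 10/53 -1844/4717 -9/89 0 8 N
1 45/113 45/181 -13230/20453 -45/226 0 7 W
2 18/49 18/41 -1620/2009 -9/49 1 7 S
3 45/232 9/32 -441/928 -45/464 1 8 E
4 18/89 10/53 -1844/4717 -9/89 0 8 N
final 0 7 W

n=0: pose=(0,8,N); sL=18/89, sR=10/53; mL=-1844/4717, mR=-9/89; mL+mR=-2321/4717 → advance -1; mR−mL=1367/4717 → turn +1·90°
n=1: pose=(0,7,W); sL=45/113, sR=45/181; mL=-13230/20453, mR=-45/226; mL+mR=-34605/40906 → advance -1; mR−mL=18315/40906 → turn +1·90°
n=2: pose=(1,7,S); sL=18/49, sR=18/41; mL=-1620/2009, mR=-9/49; mL+mR=-1989/2009 → advance -1; mR−mL=1251/2009 → turn +1·90°
n=3: pose=(1,8,E); sL=45/232, sR=9/32; mL=-441/928, mR=-45/464; mL+mR=-531/928 → advance -1; mR−mL=351/928 → turn +1·90°
n=4: pose=(0,8,N); sL=18/89, sR=10/53; mL=-1844/4717, mR=-9/89; mL+mR=-2321/4717 → advance -1; mR−mL=1367/4717 → turn +1·90°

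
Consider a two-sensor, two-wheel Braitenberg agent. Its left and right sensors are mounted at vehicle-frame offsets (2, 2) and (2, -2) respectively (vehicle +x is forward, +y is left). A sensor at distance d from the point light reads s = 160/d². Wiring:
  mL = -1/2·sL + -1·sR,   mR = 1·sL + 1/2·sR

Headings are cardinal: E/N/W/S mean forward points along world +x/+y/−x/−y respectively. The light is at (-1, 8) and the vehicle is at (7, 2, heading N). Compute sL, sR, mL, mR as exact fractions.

left sensor world pos  = (5, 4); dL² = 52
right sensor world pos = (9, 4); dR² = 116
sL = 160/52 = 40/13
sR = 160/116 = 40/29
mL = -1/2·sL + -1·sR = -1100/377
mR = 1·sL + 1/2·sR = 1420/377

40/13 40/29 -1100/377 1420/377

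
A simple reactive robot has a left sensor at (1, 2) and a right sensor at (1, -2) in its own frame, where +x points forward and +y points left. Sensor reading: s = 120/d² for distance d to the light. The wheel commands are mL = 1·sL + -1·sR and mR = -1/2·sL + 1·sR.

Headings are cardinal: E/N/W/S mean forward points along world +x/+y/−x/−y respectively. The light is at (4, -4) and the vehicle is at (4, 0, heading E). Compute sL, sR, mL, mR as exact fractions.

120/37 24 -768/37 828/37

left sensor world pos  = (5, 2); dL² = 37
right sensor world pos = (5, -2); dR² = 5
sL = 120/37 = 120/37
sR = 120/5 = 24
mL = 1·sL + -1·sR = -768/37
mR = -1/2·sL + 1·sR = 828/37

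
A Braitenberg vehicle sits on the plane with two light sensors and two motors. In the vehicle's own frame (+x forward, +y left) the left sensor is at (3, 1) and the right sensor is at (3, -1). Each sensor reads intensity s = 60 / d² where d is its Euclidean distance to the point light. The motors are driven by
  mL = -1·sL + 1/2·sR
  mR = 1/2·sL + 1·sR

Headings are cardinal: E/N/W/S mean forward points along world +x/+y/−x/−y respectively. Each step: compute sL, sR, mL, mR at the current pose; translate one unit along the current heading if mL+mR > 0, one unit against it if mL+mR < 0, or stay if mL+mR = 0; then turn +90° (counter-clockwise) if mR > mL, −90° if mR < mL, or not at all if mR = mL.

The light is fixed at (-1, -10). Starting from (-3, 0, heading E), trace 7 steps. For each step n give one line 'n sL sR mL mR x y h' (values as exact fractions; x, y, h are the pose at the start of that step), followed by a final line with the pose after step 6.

n=0: pose=(-3,0,E); sL=30/61, sR=30/41; mL=-315/2501, mR=2445/2501; mL+mR=2130/2501 → advance +1; mR−mL=2760/2501 → turn +1·90°
n=1: pose=(-2,0,N); sL=60/173, sR=60/169; mL=-4950/29237, mR=15450/29237; mL+mR=10500/29237 → advance +1; mR−mL=20400/29237 → turn +1·90°
n=2: pose=(-2,1,W); sL=15/29, sR=3/8; mL=-153/464, mR=147/232; mL+mR=141/464 → advance +1; mR−mL=447/464 → turn +1·90°
n=3: pose=(-3,1,S); sL=12/13, sR=60/73; mL=-486/949, mR=1218/949; mL+mR=732/949 → advance +1; mR−mL=1704/949 → turn +1·90°
n=4: pose=(-3,0,E); sL=30/61, sR=30/41; mL=-315/2501, mR=2445/2501; mL+mR=2130/2501 → advance +1; mR−mL=2760/2501 → turn +1·90°
n=5: pose=(-2,0,N); sL=60/173, sR=60/169; mL=-4950/29237, mR=15450/29237; mL+mR=10500/29237 → advance +1; mR−mL=20400/29237 → turn +1·90°
n=6: pose=(-2,1,W); sL=15/29, sR=3/8; mL=-153/464, mR=147/232; mL+mR=141/464 → advance +1; mR−mL=447/464 → turn +1·90°

0 30/61 30/41 -315/2501 2445/2501 -3 0 E
1 60/173 60/169 -4950/29237 15450/29237 -2 0 N
2 15/29 3/8 -153/464 147/232 -2 1 W
3 12/13 60/73 -486/949 1218/949 -3 1 S
4 30/61 30/41 -315/2501 2445/2501 -3 0 E
5 60/173 60/169 -4950/29237 15450/29237 -2 0 N
6 15/29 3/8 -153/464 147/232 -2 1 W
final -3 1 S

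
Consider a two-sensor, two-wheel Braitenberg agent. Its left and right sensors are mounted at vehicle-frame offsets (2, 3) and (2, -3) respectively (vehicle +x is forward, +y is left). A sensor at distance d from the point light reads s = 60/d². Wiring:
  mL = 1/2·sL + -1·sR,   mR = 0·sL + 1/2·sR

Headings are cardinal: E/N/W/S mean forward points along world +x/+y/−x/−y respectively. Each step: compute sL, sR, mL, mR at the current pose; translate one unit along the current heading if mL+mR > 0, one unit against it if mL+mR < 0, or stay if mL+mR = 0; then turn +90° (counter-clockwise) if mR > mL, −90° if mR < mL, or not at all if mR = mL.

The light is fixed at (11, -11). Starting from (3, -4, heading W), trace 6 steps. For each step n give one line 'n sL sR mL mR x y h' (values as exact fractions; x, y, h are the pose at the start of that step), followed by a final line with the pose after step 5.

n=0: pose=(3,-4,W); sL=15/29, sR=3/10; mL=-6/145, mR=3/20; mL+mR=63/580 → advance +1; mR−mL=111/580 → turn +1·90°
n=1: pose=(2,-4,S); sL=60/61, sR=60/169; mL=1410/10309, mR=30/169; mL+mR=3240/10309 → advance +1; mR−mL=420/10309 → turn +1·90°
n=2: pose=(2,-5,E); sL=6/13, sR=30/29; mL=-303/377, mR=15/29; mL+mR=-108/377 → advance -1; mR−mL=498/377 → turn +1·90°
n=3: pose=(1,-5,N); sL=60/233, sR=60/113; mL=-10590/26329, mR=30/113; mL+mR=-3600/26329 → advance -1; mR−mL=17580/26329 → turn +1·90°
n=4: pose=(1,-6,W); sL=15/37, sR=15/52; mL=-165/1924, mR=15/104; mL+mR=225/3848 → advance +1; mR−mL=885/3848 → turn +1·90°
n=5: pose=(0,-6,S); sL=60/73, sR=12/41; mL=354/2993, mR=6/41; mL+mR=792/2993 → advance +1; mR−mL=84/2993 → turn +1·90°

0 15/29 3/10 -6/145 3/20 3 -4 W
1 60/61 60/169 1410/10309 30/169 2 -4 S
2 6/13 30/29 -303/377 15/29 2 -5 E
3 60/233 60/113 -10590/26329 30/113 1 -5 N
4 15/37 15/52 -165/1924 15/104 1 -6 W
5 60/73 12/41 354/2993 6/41 0 -6 S
final 0 -7 E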